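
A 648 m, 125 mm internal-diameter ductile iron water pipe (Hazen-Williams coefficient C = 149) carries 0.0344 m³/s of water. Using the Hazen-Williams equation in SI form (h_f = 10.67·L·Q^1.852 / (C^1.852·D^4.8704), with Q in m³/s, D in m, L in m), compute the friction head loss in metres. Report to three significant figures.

h_f ≈ 31.9 m

h_f = 10.67·648·0.0344^1.852 / (149^1.852·0.125^4.8704) = 31.85 m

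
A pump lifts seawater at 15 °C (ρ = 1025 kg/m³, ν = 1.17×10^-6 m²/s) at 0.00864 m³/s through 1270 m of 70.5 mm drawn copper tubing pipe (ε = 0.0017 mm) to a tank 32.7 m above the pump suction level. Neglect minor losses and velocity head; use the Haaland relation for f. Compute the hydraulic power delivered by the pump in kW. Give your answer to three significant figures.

V = 4Q/(πD²) = 2.213 m/s; Re = 1.33×10^5; ε/D = 2.41×10^-5; f = 0.01691
h_f = f(L/D)V²/2g = 76.08 m
Total head H = z + h_f = 32.7 + 76.08 = 108.8 m
P_hyd = ρgQH = 1025·9.81·0.00864·108.8 = 9.450 kW

P_hyd ≈ 9.45 kW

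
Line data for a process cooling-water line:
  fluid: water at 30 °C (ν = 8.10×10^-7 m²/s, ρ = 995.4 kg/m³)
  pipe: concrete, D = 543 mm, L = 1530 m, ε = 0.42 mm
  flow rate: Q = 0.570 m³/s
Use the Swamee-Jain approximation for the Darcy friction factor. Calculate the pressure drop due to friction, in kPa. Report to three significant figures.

V = 4Q/(πD²) = 4·0.570/(π·0.543²) = 2.461 m/s
Re = VD/ν = 2.461·0.543/8.10×10^-7 = 1.65×10^6 → turbulent
ε/D = 0.42/543 = 7.73×10^-4
Swamee-Jain: f = 0.01876
h_f = f(L/D)V²/(2g) = 0.01876·(1530/0.543)·2.461²/(2·9.81) = 16.32 m
Δp = ρg·h_f = 995.4·9.81·16.32 = 159.4 kPa

Δp ≈ 159 kPa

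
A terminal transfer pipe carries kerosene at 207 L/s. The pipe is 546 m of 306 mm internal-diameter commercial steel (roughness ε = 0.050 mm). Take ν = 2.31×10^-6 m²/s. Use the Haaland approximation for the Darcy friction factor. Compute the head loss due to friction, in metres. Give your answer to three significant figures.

h_f ≈ 11.1 m

V = 4Q/(πD²) = 4·0.207/(π·0.306²) = 2.815 m/s
Re = VD/ν = 2.815·0.306/2.31×10^-6 = 3.73×10^5 → turbulent
ε/D = 0.050/306 = 1.63×10^-4
Haaland: f = 0.01538
h_f = f(L/D)V²/(2g) = 0.01538·(546/0.306)·2.815²/(2·9.81) = 11.08 m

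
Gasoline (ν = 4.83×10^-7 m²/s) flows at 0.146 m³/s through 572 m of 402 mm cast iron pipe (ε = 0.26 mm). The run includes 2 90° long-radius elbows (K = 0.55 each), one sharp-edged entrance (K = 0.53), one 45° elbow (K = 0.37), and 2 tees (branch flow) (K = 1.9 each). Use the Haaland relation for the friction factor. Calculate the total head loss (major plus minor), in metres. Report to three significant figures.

V = 4Q/(πD²) = 1.150 m/s; V²/2g = 0.06744 m
Re = 9.57×10^5, ε/D = 6.47×10^-4 → f = 0.01812 (Haaland)
Major: h_f = f(L/D)·V²/2g = 0.01812·1423·0.06744 = 1.739 m
Minor: ΣK = 5.80; h_m = ΣK·V²/2g = 0.3912 m
Total H_L = 1.739 + 0.3912 = 2.130 m

H_L ≈ 2.13 m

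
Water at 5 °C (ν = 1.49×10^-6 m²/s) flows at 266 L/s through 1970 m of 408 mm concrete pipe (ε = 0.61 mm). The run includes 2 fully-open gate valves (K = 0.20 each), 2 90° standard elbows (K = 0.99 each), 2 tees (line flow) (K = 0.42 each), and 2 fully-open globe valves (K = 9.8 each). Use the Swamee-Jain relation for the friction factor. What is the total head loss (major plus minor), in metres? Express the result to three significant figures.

H_L ≈ 27.5 m

V = 4Q/(πD²) = 2.035 m/s; V²/2g = 0.2110 m
Re = 5.57×10^5, ε/D = 0.00150 → f = 0.02223 (Swamee-Jain)
Major: h_f = f(L/D)·V²/2g = 0.02223·4828·0.2110 = 22.64 m
Minor: ΣK = 22.8; h_m = ΣK·V²/2g = 4.815 m
Total H_L = 22.64 + 4.815 = 27.46 m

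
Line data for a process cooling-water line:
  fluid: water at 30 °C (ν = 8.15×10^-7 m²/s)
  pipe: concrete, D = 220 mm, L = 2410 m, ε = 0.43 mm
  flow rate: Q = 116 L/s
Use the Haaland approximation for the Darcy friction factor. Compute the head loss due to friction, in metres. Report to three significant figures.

h_f ≈ 122 m

V = 4Q/(πD²) = 4·0.116/(π·0.220²) = 3.052 m/s
Re = VD/ν = 3.052·0.220/8.15×10^-7 = 8.24×10^5 → turbulent
ε/D = 0.43/220 = 0.00195
Haaland: f = 0.02352
h_f = f(L/D)V²/(2g) = 0.02352·(2410/0.220)·3.052²/(2·9.81) = 122.3 m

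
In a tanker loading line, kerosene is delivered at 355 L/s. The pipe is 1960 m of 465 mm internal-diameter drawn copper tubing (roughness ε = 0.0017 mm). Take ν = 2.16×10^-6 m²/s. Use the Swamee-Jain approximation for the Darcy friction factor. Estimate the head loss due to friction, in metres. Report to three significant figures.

V = 4Q/(πD²) = 4·0.355/(π·0.465²) = 2.090 m/s
Re = VD/ν = 2.090·0.465/2.16×10^-6 = 4.50×10^5 → turbulent
ε/D = 0.0017/465 = 3.66×10^-6
Swamee-Jain: f = 0.01340
h_f = f(L/D)V²/(2g) = 0.01340·(1960/0.465)·2.090²/(2·9.81) = 12.58 m

h_f ≈ 12.6 m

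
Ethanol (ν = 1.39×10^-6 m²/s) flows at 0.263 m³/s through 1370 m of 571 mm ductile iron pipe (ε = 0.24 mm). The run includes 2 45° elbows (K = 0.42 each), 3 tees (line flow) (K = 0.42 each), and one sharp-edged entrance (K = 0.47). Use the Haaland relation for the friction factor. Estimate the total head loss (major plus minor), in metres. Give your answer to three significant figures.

V = 4Q/(πD²) = 1.027 m/s; V²/2g = 0.05376 m
Re = 4.22×10^5, ε/D = 4.20×10^-4 → f = 0.01721 (Haaland)
Major: h_f = f(L/D)·V²/2g = 0.01721·2399·0.05376 = 2.220 m
Minor: ΣK = 2.57; h_m = ΣK·V²/2g = 0.1382 m
Total H_L = 2.220 + 0.1382 = 2.358 m

H_L ≈ 2.36 m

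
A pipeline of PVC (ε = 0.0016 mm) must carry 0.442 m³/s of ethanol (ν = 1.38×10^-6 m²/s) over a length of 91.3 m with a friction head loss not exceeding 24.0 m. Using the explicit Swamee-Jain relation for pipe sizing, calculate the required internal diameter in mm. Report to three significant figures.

D ≈ 233 mm

Swamee-Jain (Type III): D = 0.66·[ε^1.25·(LQ²/(gh_f))^4.75 + ν·Q^9.4·(L/(gh_f))^5.2]^0.04
LQ²/(gh_f) = 0.07576; L/(gh_f) = 0.3878
Term 1 = ε^1.25·(…)^4.75 = 2.71×10^-13; Term 2 = ν·Q^9.4·(…)^5.2 = 4.65×10^-12
D = 0.66·(2.71×10^-13 + 4.65×10^-12)^0.04 = 0.2329 m = 233 mm
Check: V = 10.4 m/s, Re = 1.75×10^6, f = 0.01083, h_f = 23.3 m ≈ 24.0 m ✓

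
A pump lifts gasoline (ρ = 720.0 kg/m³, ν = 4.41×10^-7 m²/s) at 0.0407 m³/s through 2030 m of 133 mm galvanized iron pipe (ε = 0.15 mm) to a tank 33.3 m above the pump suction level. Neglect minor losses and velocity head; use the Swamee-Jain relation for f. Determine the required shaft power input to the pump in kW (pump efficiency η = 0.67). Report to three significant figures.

V = 4Q/(πD²) = 2.930 m/s; Re = 8.84×10^5; ε/D = 0.00113; f = 0.02063
h_f = f(L/D)V²/2g = 137.7 m
Total head H = z + h_f = 33.3 + 137.7 = 171.0 m
P_hyd = ρgQH = 720.0·9.81·0.0407·171.0 = 49.17 kW
P_shaft = P_hyd/η = 49.17/0.67 = 73.39 kW

P_shaft ≈ 73.4 kW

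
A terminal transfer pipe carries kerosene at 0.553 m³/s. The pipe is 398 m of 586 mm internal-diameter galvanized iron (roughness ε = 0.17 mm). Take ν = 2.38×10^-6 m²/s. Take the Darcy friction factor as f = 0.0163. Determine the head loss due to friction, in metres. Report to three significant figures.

V = 4Q/(πD²) = 4·0.553/(π·0.586²) = 2.050 m/s
h_f = f(L/D)V²/(2g) = 0.01630·(398/0.586)·2.050²/(2·9.81) = 2.372 m

h_f ≈ 2.37 m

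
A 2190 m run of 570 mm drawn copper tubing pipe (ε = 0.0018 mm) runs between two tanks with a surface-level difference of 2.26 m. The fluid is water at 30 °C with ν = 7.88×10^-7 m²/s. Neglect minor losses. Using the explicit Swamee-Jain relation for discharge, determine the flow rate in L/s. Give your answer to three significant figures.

Q ≈ 246 L/s

Swamee-Jain (Type II): Q = -0.965·√(gD⁵h_f/L)·ln[ε/(3.7D) + √(3.17ν²L/(gD³h_f))]
√(gD⁵h_f/L) = √(9.81·0.570⁵·2.26/2190) = 0.02468
ε/(3.7D) = 8.53×10^-7; √(3.17ν²L/(gD³h_f)) = 3.24×10^-5
Q = -0.965·0.02468·ln(3.326×10^-5) = 0.2456 m³/s
Check: V = 0.962 m/s, Re = 6.96×10^5, f = 0.01241, h_f = 2.25 m ≈ 2.26 m ✓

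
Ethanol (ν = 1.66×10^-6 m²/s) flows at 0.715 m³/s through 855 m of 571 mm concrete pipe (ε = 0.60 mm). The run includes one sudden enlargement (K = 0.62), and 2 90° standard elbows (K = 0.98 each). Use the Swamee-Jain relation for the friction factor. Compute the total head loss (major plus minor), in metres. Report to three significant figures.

V = 4Q/(πD²) = 2.792 m/s; V²/2g = 0.3974 m
Re = 9.60×10^5, ε/D = 0.00105 → f = 0.02027 (Swamee-Jain)
Major: h_f = f(L/D)·V²/2g = 0.02027·1497·0.3974 = 12.06 m
Minor: ΣK = 2.58; h_m = ΣK·V²/2g = 1.025 m
Total H_L = 12.06 + 1.025 = 13.09 m

H_L ≈ 13.1 m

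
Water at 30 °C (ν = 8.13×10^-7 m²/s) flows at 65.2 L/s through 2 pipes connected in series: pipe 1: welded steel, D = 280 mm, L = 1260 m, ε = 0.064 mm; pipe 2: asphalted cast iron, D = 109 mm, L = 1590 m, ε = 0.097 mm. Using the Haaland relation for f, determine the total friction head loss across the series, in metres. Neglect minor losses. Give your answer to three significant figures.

Pipe 1: V = 1.059 m/s, Re = 3.65×10^5, ε/D = 2.29×10^-4, f = 0.01597, h_1 = f(L/D)V²/2g = 4.107 m
Pipe 2: V = 6.987 m/s, Re = 9.37×10^5, ε/D = 8.90×10^-4, f = 0.01944, h_2 = f(L/D)V²/2g = 705.5 m
Series → Q common, losses add: H = Σh = 709.6 m

H ≈ 710 m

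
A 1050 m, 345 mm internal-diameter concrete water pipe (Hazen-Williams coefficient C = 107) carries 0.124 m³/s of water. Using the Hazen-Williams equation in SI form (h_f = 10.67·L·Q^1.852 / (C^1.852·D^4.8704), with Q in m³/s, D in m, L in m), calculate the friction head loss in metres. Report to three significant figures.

h_f ≈ 7.29 m

h_f = 10.67·1050·0.124^1.852 / (107^1.852·0.345^4.8704) = 7.294 m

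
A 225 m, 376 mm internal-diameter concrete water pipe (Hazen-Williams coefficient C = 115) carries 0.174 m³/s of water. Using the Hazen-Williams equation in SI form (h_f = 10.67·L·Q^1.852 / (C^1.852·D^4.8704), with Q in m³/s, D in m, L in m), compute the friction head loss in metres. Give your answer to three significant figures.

h_f = 10.67·225·0.174^1.852 / (115^1.852·0.376^4.8704) = 1.684 m

h_f ≈ 1.68 m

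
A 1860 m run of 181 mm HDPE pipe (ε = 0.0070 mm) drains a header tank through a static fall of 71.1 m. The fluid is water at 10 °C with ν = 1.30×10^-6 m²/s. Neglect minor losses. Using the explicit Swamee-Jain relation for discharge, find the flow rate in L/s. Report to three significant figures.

Q ≈ 80.1 L/s

Swamee-Jain (Type II): Q = -0.965·√(gD⁵h_f/L)·ln[ε/(3.7D) + √(3.17ν²L/(gD³h_f))]
√(gD⁵h_f/L) = √(9.81·0.181⁵·71.1/1860) = 0.008535
ε/(3.7D) = 1.05×10^-5; √(3.17ν²L/(gD³h_f)) = 4.91×10^-5
Q = -0.965·0.008535·ln(5.954×10^-5) = 0.08013 m³/s
Check: V = 3.11 m/s, Re = 4.34×10^5, f = 0.01397, h_f = 71.0 m ≈ 71.1 m ✓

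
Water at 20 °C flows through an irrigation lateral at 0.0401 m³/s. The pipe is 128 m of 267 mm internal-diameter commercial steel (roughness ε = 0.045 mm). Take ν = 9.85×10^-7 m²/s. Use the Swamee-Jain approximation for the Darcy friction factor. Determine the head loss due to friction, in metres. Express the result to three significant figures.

V = 4Q/(πD²) = 4·0.0401/(π·0.267²) = 0.7162 m/s
Re = VD/ν = 0.7162·0.267/9.85×10^-7 = 1.94×10^5 → turbulent
ε/D = 0.045/267 = 1.69×10^-4
Swamee-Jain: f = 0.01698
h_f = f(L/D)V²/(2g) = 0.01698·(128/0.267)·0.7162²/(2·9.81) = 0.2128 m

h_f ≈ 0.213 m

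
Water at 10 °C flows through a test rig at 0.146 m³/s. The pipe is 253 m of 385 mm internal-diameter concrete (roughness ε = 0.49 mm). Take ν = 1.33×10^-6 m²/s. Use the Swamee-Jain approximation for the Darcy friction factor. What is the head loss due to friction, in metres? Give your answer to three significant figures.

V = 4Q/(πD²) = 4·0.146/(π·0.385²) = 1.254 m/s
Re = VD/ν = 1.254·0.385/1.33×10^-6 = 3.63×10^5 → turbulent
ε/D = 0.49/385 = 0.00127
Swamee-Jain: f = 0.02166
h_f = f(L/D)V²/(2g) = 0.02166·(253/0.385)·1.254²/(2·9.81) = 1.141 m

h_f ≈ 1.14 m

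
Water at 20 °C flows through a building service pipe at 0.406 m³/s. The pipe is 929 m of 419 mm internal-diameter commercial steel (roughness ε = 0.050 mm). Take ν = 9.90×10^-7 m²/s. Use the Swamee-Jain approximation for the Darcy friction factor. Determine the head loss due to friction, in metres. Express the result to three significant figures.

h_f ≈ 13.3 m

V = 4Q/(πD²) = 4·0.406/(π·0.419²) = 2.944 m/s
Re = VD/ν = 2.944·0.419/9.90×10^-7 = 1.25×10^6 → turbulent
ε/D = 0.050/419 = 1.19×10^-4
Swamee-Jain: f = 0.01357
h_f = f(L/D)V²/(2g) = 0.01357·(929/0.419)·2.944²/(2·9.81) = 13.29 m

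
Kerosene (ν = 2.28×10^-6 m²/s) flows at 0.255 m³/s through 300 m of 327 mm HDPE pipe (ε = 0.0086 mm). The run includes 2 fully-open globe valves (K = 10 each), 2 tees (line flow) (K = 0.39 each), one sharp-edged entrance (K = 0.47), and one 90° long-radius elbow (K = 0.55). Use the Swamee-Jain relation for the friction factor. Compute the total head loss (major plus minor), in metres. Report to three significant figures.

H_L ≈ 16.2 m

V = 4Q/(πD²) = 3.036 m/s; V²/2g = 0.4699 m
Re = 4.35×10^5, ε/D = 2.63×10^-5 → f = 0.01380 (Swamee-Jain)
Major: h_f = f(L/D)·V²/2g = 0.01380·917.4·0.4699 = 5.949 m
Minor: ΣK = 21.8; h_m = ΣK·V²/2g = 10.24 m
Total H_L = 5.949 + 10.24 = 16.19 m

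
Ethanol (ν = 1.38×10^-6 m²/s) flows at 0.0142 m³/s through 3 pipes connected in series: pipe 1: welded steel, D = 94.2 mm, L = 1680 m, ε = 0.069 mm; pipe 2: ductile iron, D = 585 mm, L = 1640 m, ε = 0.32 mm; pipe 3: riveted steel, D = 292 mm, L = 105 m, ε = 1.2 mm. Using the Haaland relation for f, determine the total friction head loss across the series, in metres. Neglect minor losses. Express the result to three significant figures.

Pipe 1: V = 2.037 m/s, Re = 1.39×10^5, ε/D = 7.32×10^-4, f = 0.02034, h_1 = f(L/D)V²/2g = 76.74 m
Pipe 2: V = 0.05283 m/s, Re = 2.24×10^4, ε/D = 5.47×10^-4, f = 0.02610, h_2 = f(L/D)V²/2g = 0.01041 m
Pipe 3: V = 0.2120 m/s, Re = 4.49×10^4, ε/D = 0.00411, f = 0.03075, h_3 = f(L/D)V²/2g = 0.02534 m
Series → Q common, losses add: H = Σh = 76.77 m

H ≈ 76.8 m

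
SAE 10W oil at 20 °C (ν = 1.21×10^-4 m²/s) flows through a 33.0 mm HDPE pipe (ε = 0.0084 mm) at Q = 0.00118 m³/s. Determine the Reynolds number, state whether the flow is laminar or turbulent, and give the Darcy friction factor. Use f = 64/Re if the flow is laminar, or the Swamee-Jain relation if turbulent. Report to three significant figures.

Re ≈ 376; laminar; f = 64/Re ≈ 0.170

V = 4Q/(πD²) = 1.380 m/s
Re = VD/ν = 1.380·0.0330/1.21×10^-4 = 376
Re < 2300 → laminar → f = 64/Re = 0.1701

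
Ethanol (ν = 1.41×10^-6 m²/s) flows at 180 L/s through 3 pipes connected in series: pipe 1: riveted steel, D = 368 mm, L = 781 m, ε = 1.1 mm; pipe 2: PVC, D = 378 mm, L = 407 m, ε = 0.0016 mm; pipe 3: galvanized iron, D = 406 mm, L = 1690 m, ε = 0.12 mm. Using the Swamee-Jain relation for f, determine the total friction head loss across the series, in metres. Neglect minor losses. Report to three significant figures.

H ≈ 17.0 m

Pipe 1: V = 1.692 m/s, Re = 4.42×10^5, ε/D = 0.00299, f = 0.02656, h_1 = f(L/D)V²/2g = 8.230 m
Pipe 2: V = 1.604 m/s, Re = 4.30×10^5, ε/D = 4.23×10^-6, f = 0.01351, h_2 = f(L/D)V²/2g = 1.908 m
Pipe 3: V = 1.390 m/s, Re = 4.00×10^5, ε/D = 2.96×10^-4, f = 0.01661, h_3 = f(L/D)V²/2g = 6.812 m
Series → Q common, losses add: H = Σh = 16.95 m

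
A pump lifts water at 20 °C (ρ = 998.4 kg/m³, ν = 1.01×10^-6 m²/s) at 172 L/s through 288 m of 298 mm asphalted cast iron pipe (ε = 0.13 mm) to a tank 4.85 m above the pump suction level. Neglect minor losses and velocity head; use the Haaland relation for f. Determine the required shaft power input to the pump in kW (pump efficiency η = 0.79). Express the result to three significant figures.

P_shaft ≈ 21.1 kW

V = 4Q/(πD²) = 2.466 m/s; Re = 7.28×10^5; ε/D = 4.36×10^-4; f = 0.01689
h_f = f(L/D)V²/2g = 5.059 m
Total head H = z + h_f = 4.85 + 5.059 = 9.909 m
P_hyd = ρgQH = 998.4·9.81·0.172·9.909 = 16.69 kW
P_shaft = P_hyd/η = 16.69/0.79 = 21.13 kW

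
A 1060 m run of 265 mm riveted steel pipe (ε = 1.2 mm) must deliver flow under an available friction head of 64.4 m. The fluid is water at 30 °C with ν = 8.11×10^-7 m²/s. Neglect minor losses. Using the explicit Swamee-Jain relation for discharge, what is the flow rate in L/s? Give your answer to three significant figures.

Q ≈ 180 L/s

Swamee-Jain (Type II): Q = -0.965·√(gD⁵h_f/L)·ln[ε/(3.7D) + √(3.17ν²L/(gD³h_f))]
√(gD⁵h_f/L) = √(9.81·0.265⁵·64.4/1060) = 0.02791
ε/(3.7D) = 0.00122; √(3.17ν²L/(gD³h_f)) = 1.37×10^-5
Q = -0.965·0.02791·ln(0.001238) = 0.1803 m³/s
Check: V = 3.27 m/s, Re = 1.07×10^6, f = 0.02963, h_f = 64.6 m ≈ 64.4 m ✓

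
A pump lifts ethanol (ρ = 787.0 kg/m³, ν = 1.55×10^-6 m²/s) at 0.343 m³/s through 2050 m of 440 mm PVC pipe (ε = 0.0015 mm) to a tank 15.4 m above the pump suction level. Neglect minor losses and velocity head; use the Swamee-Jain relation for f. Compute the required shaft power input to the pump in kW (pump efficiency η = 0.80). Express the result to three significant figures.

V = 4Q/(πD²) = 2.256 m/s; Re = 6.40×10^5; ε/D = 3.41×10^-6; f = 0.01259
h_f = f(L/D)V²/2g = 15.22 m
Total head H = z + h_f = 15.4 + 15.22 = 30.62 m
P_hyd = ρgQH = 787.0·9.81·0.343·30.62 = 81.08 kW
P_shaft = P_hyd/η = 81.08/0.80 = 101.4 kW

P_shaft ≈ 101 kW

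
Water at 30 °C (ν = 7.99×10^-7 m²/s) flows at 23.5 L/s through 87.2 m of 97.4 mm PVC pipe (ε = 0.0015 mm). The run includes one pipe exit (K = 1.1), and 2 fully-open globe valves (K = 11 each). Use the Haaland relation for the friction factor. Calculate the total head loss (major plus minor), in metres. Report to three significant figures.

H_L ≈ 18.0 m

V = 4Q/(πD²) = 3.154 m/s; V²/2g = 0.5070 m
Re = 3.84×10^5, ε/D = 1.54×10^-5 → f = 0.01385 (Haaland)
Major: h_f = f(L/D)·V²/2g = 0.01385·895.3·0.5070 = 6.286 m
Minor: ΣK = 23.1; h_m = ΣK·V²/2g = 11.71 m
Total H_L = 6.286 + 11.71 = 18.00 m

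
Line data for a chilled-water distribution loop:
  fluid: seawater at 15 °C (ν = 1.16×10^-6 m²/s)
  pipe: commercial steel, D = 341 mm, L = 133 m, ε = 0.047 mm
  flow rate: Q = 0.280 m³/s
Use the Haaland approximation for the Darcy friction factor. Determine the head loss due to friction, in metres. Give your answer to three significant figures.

V = 4Q/(πD²) = 4·0.280/(π·0.341²) = 3.066 m/s
Re = VD/ν = 3.066·0.341/1.16×10^-6 = 9.01×10^5 → turbulent
ε/D = 0.047/341 = 1.38×10^-4
Haaland: f = 0.01395
h_f = f(L/D)V²/(2g) = 0.01395·(133/0.341)·3.066²/(2·9.81) = 2.607 m

h_f ≈ 2.61 m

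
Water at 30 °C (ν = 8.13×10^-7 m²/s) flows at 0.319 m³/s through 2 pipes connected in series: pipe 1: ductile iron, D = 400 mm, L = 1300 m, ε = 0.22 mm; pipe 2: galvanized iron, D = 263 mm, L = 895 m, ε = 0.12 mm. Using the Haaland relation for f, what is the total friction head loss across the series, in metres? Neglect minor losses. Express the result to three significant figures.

H ≈ 118 m

Pipe 1: V = 2.539 m/s, Re = 1.25×10^6, ε/D = 5.50×10^-4, f = 0.01743, h_1 = f(L/D)V²/2g = 18.60 m
Pipe 2: V = 5.872 m/s, Re = 1.90×10^6, ε/D = 4.56×10^-4, f = 0.01665, h_2 = f(L/D)V²/2g = 99.56 m
Series → Q common, losses add: H = Σh = 118.2 m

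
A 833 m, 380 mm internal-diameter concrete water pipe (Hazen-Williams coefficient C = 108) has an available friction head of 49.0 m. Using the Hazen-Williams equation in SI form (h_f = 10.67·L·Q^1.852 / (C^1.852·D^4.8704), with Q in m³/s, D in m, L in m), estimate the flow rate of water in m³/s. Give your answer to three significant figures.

Rearranging: Q = [h_f·C^1.852·D^4.8704 / (10.67·L)]^(1/1.852)
Q = [49.0·108^1.852·0.380^4.8704 / (10.67·833)]^0.540 = 0.5114 m³/s

Q ≈ 0.511 m³/s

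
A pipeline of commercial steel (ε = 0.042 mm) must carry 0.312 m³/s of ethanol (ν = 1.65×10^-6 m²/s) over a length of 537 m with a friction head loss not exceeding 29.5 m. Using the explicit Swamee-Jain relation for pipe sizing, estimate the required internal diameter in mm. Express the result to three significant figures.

D ≈ 294 mm

Swamee-Jain (Type III): D = 0.66·[ε^1.25·(LQ²/(gh_f))^4.75 + ν·Q^9.4·(L/(gh_f))^5.2]^0.04
LQ²/(gh_f) = 0.1806; L/(gh_f) = 1.856
Term 1 = ε^1.25·(…)^4.75 = 9.97×10^-10; Term 2 = ν·Q^9.4·(…)^5.2 = 7.22×10^-10
D = 0.66·(9.97×10^-10 + 7.22×10^-10)^0.04 = 0.2944 m = 294 mm
Check: V = 4.58 m/s, Re = 8.18×10^5, f = 0.01430, h_f = 27.9 m ≈ 29.5 m ✓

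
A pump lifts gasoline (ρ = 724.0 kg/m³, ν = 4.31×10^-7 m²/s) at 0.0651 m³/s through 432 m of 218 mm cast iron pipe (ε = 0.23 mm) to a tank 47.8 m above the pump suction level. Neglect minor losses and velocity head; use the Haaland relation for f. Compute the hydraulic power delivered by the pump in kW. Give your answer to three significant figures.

V = 4Q/(πD²) = 1.744 m/s; Re = 8.82×10^5; ε/D = 0.00106; f = 0.02022
h_f = f(L/D)V²/2g = 6.214 m
Total head H = z + h_f = 47.8 + 6.214 = 54.01 m
P_hyd = ρgQH = 724.0·9.81·0.0651·54.01 = 24.97 kW

P_hyd ≈ 25.0 kW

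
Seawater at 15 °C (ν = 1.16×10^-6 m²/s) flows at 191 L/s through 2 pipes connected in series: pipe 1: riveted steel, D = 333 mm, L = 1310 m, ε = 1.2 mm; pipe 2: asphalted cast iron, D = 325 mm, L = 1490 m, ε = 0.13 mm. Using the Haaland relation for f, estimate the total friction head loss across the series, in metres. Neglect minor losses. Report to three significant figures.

H ≈ 47.5 m

Pipe 1: V = 2.193 m/s, Re = 6.30×10^5, ε/D = 0.00360, f = 0.02779, h_1 = f(L/D)V²/2g = 26.80 m
Pipe 2: V = 2.302 m/s, Re = 6.45×10^5, ε/D = 4.00×10^-4, f = 0.01670, h_2 = f(L/D)V²/2g = 20.69 m
Series → Q common, losses add: H = Σh = 47.49 m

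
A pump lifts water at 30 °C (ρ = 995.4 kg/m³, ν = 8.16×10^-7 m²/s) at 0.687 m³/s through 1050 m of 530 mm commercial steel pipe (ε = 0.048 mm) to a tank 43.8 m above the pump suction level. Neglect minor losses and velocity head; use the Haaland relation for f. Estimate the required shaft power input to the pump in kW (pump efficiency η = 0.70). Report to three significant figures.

P_shaft ≈ 538 kW

V = 4Q/(πD²) = 3.114 m/s; Re = 2.02×10^6; ε/D = 9.06×10^-5; f = 0.01256
h_f = f(L/D)V²/2g = 12.30 m
Total head H = z + h_f = 43.8 + 12.30 = 56.10 m
P_hyd = ρgQH = 995.4·9.81·0.687·56.10 = 376.3 kW
P_shaft = P_hyd/η = 376.3/0.70 = 537.6 kW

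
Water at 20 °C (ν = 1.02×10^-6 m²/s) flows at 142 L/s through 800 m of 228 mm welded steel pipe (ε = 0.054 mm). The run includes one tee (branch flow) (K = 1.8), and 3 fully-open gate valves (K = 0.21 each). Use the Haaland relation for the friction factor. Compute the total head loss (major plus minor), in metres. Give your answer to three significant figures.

V = 4Q/(πD²) = 3.478 m/s; V²/2g = 0.6165 m
Re = 7.77×10^5, ε/D = 2.37×10^-4 → f = 0.01518 (Haaland)
Major: h_f = f(L/D)·V²/2g = 0.01518·3509·0.6165 = 32.85 m
Minor: ΣK = 2.43; h_m = ΣK·V²/2g = 1.498 m
Total H_L = 32.85 + 1.498 = 34.34 m

H_L ≈ 34.3 m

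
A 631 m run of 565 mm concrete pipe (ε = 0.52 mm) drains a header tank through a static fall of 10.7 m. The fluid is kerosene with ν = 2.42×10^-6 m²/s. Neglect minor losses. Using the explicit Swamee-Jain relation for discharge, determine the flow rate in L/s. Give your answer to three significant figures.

Q ≈ 775 L/s

Swamee-Jain (Type II): Q = -0.965·√(gD⁵h_f/L)·ln[ε/(3.7D) + √(3.17ν²L/(gD³h_f))]
√(gD⁵h_f/L) = √(9.81·0.565⁵·10.7/631) = 0.09787
ε/(3.7D) = 2.49×10^-4; √(3.17ν²L/(gD³h_f)) = 2.49×10^-5
Q = -0.965·0.09787·ln(2.736×10^-4) = 0.7748 m³/s
Check: V = 3.09 m/s, Re = 7.21×10^5, f = 0.01980, h_f = 10.8 m ≈ 10.7 m ✓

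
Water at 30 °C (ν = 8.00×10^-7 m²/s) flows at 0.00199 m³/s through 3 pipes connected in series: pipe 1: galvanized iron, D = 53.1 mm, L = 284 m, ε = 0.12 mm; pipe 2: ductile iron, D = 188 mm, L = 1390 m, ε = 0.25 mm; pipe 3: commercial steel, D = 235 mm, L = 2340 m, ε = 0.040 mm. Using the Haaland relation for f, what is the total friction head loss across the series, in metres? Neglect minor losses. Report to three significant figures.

Pipe 1: V = 0.8986 m/s, Re = 5.96×10^4, ε/D = 0.00226, f = 0.02649, h_1 = f(L/D)V²/2g = 5.832 m
Pipe 2: V = 0.07169 m/s, Re = 1.68×10^4, ε/D = 0.00133, f = 0.02918, h_2 = f(L/D)V²/2g = 0.05652 m
Pipe 3: V = 0.04588 m/s, Re = 1.35×10^4, ε/D = 1.70×10^-4, f = 0.02872, h_3 = f(L/D)V²/2g = 0.03069 m
Series → Q common, losses add: H = Σh = 5.919 m

H ≈ 5.92 m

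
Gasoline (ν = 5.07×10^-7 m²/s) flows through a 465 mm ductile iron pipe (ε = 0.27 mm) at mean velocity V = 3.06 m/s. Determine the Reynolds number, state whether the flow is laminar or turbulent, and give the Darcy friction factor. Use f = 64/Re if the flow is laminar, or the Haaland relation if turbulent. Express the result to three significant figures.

Re ≈ 2.81×10^6; turbulent; f ≈ 0.0175

Re = VD/ν = 3.060·0.465/5.07×10^-7 = 2.81×10^6
Re > 4000 → turbulent; ε/D = 5.81×10^-4
Haaland: f = 0.01745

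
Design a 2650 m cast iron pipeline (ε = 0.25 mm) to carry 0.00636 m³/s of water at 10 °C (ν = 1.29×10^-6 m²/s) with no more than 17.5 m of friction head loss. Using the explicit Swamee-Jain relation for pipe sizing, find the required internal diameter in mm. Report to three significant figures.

D ≈ 108 mm

Swamee-Jain (Type III): D = 0.66·[ε^1.25·(LQ²/(gh_f))^4.75 + ν·Q^9.4·(L/(gh_f))^5.2]^0.04
LQ²/(gh_f) = 6.244×10^-4; L/(gh_f) = 15.44
Term 1 = ε^1.25·(…)^4.75 = 1.89×10^-20; Term 2 = ν·Q^9.4·(…)^5.2 = 4.40×10^-21
D = 0.66·(1.89×10^-20 + 4.40×10^-21)^0.04 = 0.1082 m = 108 mm
Check: V = 0.692 m/s, Re = 5.80×10^4, f = 0.02713, h_f = 16.2 m ≈ 17.5 m ✓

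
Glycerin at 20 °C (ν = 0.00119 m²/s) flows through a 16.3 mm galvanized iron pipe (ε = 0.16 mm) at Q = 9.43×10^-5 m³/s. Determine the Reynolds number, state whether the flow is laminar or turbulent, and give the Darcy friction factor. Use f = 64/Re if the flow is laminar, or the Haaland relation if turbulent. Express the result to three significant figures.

Re ≈ 6.19; laminar; f = 64/Re ≈ 10.3

V = 4Q/(πD²) = 0.4519 m/s
Re = VD/ν = 0.4519·0.0163/0.00119 = 6.19
Re < 2300 → laminar → f = 64/Re = 10.34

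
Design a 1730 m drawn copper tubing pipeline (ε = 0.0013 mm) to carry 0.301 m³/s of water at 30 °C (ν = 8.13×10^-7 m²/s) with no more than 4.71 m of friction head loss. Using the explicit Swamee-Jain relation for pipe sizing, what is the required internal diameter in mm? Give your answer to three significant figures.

Swamee-Jain (Type III): D = 0.66·[ε^1.25·(LQ²/(gh_f))^4.75 + ν·Q^9.4·(L/(gh_f))^5.2]^0.04
LQ²/(gh_f) = 3.392; L/(gh_f) = 37.44
Term 1 = ε^1.25·(…)^4.75 = 1.45×10^-5; Term 2 = ν·Q^9.4·(…)^5.2 = 0.00155
D = 0.66·(1.45×10^-5 + 0.00155)^0.04 = 0.5097 m = 510 mm
Check: V = 1.48 m/s, Re = 9.25×10^5, f = 0.01182, h_f = 4.45 m ≈ 4.71 m ✓

D ≈ 510 mm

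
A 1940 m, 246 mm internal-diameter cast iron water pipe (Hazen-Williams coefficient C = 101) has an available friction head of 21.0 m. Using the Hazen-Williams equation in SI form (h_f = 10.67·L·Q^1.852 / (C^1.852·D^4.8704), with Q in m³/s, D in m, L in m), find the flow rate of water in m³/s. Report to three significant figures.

Rearranging: Q = [h_f·C^1.852·D^4.8704 / (10.67·L)]^(1/1.852)
Q = [21.0·101^1.852·0.246^4.8704 / (10.67·1940)]^0.540 = 0.06111 m³/s

Q ≈ 0.0611 m³/s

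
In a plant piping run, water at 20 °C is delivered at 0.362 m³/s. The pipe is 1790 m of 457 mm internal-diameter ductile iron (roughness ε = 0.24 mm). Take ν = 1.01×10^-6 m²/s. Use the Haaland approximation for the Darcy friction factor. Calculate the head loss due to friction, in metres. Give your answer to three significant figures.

h_f ≈ 16.9 m

V = 4Q/(πD²) = 4·0.362/(π·0.457²) = 2.207 m/s
Re = VD/ν = 2.207·0.457/1.01×10^-6 = 9.99×10^5 → turbulent
ε/D = 0.24/457 = 5.25×10^-4
Haaland: f = 0.01734
h_f = f(L/D)V²/(2g) = 0.01734·(1790/0.457)·2.207²/(2·9.81) = 16.86 m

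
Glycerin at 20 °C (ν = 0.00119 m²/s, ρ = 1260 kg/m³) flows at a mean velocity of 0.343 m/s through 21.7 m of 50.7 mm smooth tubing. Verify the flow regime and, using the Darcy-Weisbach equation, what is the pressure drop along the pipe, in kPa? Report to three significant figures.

Δp ≈ 139 kPa

Re = VD/ν = 0.343·0.05070/0.00119 = 14.6 → laminar (Re < 2300)
f = 64/Re = 4.380
h_f = f(L/D)V²/(2g) = 4.380·(21.7/0.05070)·0.343²/(2·9.81) = 11.24 m
Δp = ρg·h_f = 1260·9.81·11.24 = 138.9 kPa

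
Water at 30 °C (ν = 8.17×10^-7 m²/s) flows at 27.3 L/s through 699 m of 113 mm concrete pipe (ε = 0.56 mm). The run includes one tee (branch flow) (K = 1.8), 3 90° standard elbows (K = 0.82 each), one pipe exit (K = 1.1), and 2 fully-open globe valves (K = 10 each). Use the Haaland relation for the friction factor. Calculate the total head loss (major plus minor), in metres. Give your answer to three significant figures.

H_L ≈ 81.0 m

V = 4Q/(πD²) = 2.722 m/s; V²/2g = 0.3777 m
Re = 3.77×10^5, ε/D = 0.00496 → f = 0.03058 (Haaland)
Major: h_f = f(L/D)·V²/2g = 0.03058·6186·0.3777 = 71.44 m
Minor: ΣK = 25.4; h_m = ΣK·V²/2g = 9.578 m
Total H_L = 71.44 + 9.578 = 81.02 m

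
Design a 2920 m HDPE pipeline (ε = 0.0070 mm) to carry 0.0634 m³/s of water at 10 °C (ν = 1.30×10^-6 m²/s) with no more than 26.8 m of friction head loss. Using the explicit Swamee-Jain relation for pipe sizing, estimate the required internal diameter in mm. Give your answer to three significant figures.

Swamee-Jain (Type III): D = 0.66·[ε^1.25·(LQ²/(gh_f))^4.75 + ν·Q^9.4·(L/(gh_f))^5.2]^0.04
LQ²/(gh_f) = 0.04464; L/(gh_f) = 11.11
Term 1 = ε^1.25·(…)^4.75 = 1.39×10^-13; Term 2 = ν·Q^9.4·(…)^5.2 = 1.95×10^-12
D = 0.66·(1.39×10^-13 + 1.95×10^-12)^0.04 = 0.2251 m = 225 mm
Check: V = 1.59 m/s, Re = 2.76×10^5, f = 0.01494, h_f = 25.1 m ≈ 26.8 m ✓

D ≈ 225 mm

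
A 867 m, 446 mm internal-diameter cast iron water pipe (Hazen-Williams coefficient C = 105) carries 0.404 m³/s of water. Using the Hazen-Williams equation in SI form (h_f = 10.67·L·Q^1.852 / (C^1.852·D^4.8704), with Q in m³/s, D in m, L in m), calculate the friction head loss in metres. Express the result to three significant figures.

h_f ≈ 15.9 m

h_f = 10.67·867·0.404^1.852 / (105^1.852·0.446^4.8704) = 15.92 m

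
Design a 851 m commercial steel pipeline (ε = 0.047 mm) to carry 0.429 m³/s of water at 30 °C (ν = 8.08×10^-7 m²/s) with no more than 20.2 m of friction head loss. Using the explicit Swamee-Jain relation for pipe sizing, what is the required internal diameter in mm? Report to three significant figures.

Swamee-Jain (Type III): D = 0.66·[ε^1.25·(LQ²/(gh_f))^4.75 + ν·Q^9.4·(L/(gh_f))^5.2]^0.04
LQ²/(gh_f) = 0.7904; L/(gh_f) = 4.294
Term 1 = ε^1.25·(…)^4.75 = 1.27×10^-6; Term 2 = ν·Q^9.4·(…)^5.2 = 5.54×10^-7
D = 0.66·(1.27×10^-6 + 5.54×10^-7)^0.04 = 0.3891 m = 389 mm
Check: V = 3.61 m/s, Re = 1.74×10^6, f = 0.01332, h_f = 19.3 m ≈ 20.2 m ✓

D ≈ 389 mm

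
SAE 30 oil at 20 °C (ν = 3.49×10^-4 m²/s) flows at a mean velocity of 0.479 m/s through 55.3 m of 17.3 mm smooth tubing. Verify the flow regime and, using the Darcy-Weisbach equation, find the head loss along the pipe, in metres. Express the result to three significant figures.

h_f ≈ 101 m

Re = VD/ν = 0.479·0.01730/3.49×10^-4 = 23.7 → laminar (Re < 2300)
f = 64/Re = 2.695
h_f = f(L/D)V²/(2g) = 2.695·(55.3/0.01730)·0.479²/(2·9.81) = 100.8 m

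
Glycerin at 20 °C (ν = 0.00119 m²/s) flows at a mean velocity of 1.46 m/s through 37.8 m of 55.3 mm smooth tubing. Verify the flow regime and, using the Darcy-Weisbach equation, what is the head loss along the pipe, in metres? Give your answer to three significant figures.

h_f ≈ 70.1 m

Re = VD/ν = 1.46·0.05530/0.00119 = 67.8 → laminar (Re < 2300)
f = 64/Re = 0.9433
h_f = f(L/D)V²/(2g) = 0.9433·(37.8/0.05530)·1.46²/(2·9.81) = 70.05 m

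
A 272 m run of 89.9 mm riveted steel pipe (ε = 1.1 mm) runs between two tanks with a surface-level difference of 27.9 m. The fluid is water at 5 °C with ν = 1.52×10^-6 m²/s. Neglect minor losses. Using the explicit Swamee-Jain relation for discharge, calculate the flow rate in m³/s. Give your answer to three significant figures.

Swamee-Jain (Type II): Q = -0.965·√(gD⁵h_f/L)·ln[ε/(3.7D) + √(3.17ν²L/(gD³h_f))]
√(gD⁵h_f/L) = √(9.81·0.0899⁵·27.9/272) = 0.002431
ε/(3.7D) = 0.00331; √(3.17ν²L/(gD³h_f)) = 1.00×10^-4
Q = -0.965·0.002431·ln(0.003407) = 0.01333 m³/s
Check: V = 2.10 m/s, Re = 1.24×10^5, f = 0.04126, h_f = 28.1 m ≈ 27.9 m ✓

Q ≈ 0.0133 m³/s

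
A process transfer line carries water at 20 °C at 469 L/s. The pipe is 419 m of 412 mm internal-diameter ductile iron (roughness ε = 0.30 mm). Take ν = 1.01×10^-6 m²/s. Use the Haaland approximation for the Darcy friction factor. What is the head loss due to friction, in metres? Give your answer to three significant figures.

V = 4Q/(πD²) = 4·0.469/(π·0.412²) = 3.518 m/s
Re = VD/ν = 3.518·0.412/1.01×10^-6 = 1.44×10^6 → turbulent
ε/D = 0.30/412 = 7.28×10^-4
Haaland: f = 0.01847
h_f = f(L/D)V²/(2g) = 0.01847·(419/0.412)·3.518²/(2·9.81) = 11.85 m

h_f ≈ 11.9 m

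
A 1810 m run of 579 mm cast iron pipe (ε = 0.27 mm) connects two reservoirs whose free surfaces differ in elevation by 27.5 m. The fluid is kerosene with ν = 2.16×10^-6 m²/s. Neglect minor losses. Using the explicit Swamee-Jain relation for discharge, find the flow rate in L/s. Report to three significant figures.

Swamee-Jain (Type II): Q = -0.965·√(gD⁵h_f/L)·ln[ε/(3.7D) + √(3.17ν²L/(gD³h_f))]
√(gD⁵h_f/L) = √(9.81·0.579⁵·27.5/1810) = 0.09848
ε/(3.7D) = 1.26×10^-4; √(3.17ν²L/(gD³h_f)) = 2.26×10^-5
Q = -0.965·0.09848·ln(1.486×10^-4) = 0.8376 m³/s
Check: V = 3.18 m/s, Re = 8.53×10^5, f = 0.01716, h_f = 27.7 m ≈ 27.5 m ✓

Q ≈ 838 L/s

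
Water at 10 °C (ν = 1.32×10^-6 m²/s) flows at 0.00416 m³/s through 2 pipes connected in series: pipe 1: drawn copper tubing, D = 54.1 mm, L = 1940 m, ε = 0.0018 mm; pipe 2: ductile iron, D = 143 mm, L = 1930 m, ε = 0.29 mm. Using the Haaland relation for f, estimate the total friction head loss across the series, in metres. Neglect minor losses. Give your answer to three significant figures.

H ≈ 116 m

Pipe 1: V = 1.810 m/s, Re = 7.42×10^4, ε/D = 3.33×10^-5, f = 0.01910, h_1 = f(L/D)V²/2g = 114.3 m
Pipe 2: V = 0.2590 m/s, Re = 2.81×10^4, ε/D = 0.00203, f = 0.02811, h_2 = f(L/D)V²/2g = 1.297 m
Series → Q common, losses add: H = Σh = 115.6 m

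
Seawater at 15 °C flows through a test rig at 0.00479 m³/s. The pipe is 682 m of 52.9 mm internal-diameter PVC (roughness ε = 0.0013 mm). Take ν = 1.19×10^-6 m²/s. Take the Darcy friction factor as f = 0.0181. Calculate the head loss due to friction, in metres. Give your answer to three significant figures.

h_f ≈ 56.5 m

V = 4Q/(πD²) = 4·0.00479/(π·0.0529²) = 2.179 m/s
h_f = f(L/D)V²/(2g) = 0.01810·(682/0.0529)·2.179²/(2·9.81) = 56.49 m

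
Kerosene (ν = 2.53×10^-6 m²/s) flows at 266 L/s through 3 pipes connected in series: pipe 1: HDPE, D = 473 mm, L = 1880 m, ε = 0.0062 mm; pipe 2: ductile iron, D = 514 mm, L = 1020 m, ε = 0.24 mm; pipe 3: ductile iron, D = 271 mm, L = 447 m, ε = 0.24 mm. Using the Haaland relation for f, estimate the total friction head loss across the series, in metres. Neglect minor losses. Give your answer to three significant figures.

Pipe 1: V = 1.514 m/s, Re = 2.83×10^5, ε/D = 1.31×10^-5, f = 0.01460, h_1 = f(L/D)V²/2g = 6.779 m
Pipe 2: V = 1.282 m/s, Re = 2.60×10^5, ε/D = 4.67×10^-4, f = 0.01806, h_2 = f(L/D)V²/2g = 3.002 m
Pipe 3: V = 4.612 m/s, Re = 4.94×10^5, ε/D = 8.86×10^-4, f = 0.01968, h_3 = f(L/D)V²/2g = 35.19 m
Series → Q common, losses add: H = Σh = 44.97 m

H ≈ 45.0 m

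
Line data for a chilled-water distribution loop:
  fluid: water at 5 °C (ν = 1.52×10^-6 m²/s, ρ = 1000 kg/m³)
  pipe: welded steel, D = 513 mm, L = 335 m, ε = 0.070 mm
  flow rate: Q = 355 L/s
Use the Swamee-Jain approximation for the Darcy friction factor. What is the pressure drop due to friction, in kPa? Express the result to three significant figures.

Δp ≈ 14.1 kPa

V = 4Q/(πD²) = 4·0.355/(π·0.513²) = 1.718 m/s
Re = VD/ν = 1.718·0.513/1.52×10^-6 = 5.80×10^5 → turbulent
ε/D = 0.070/513 = 1.36×10^-4
Swamee-Jain: f = 0.01466
h_f = f(L/D)V²/(2g) = 0.01466·(335/0.513)·1.718²/(2·9.81) = 1.439 m
Δp = ρg·h_f = 1000·9.81·1.439 = 14.12 kPa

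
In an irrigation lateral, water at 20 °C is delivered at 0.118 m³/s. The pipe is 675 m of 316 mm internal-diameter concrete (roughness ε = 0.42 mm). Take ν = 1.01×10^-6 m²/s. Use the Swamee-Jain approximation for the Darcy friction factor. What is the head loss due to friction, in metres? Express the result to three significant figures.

h_f ≈ 5.35 m

V = 4Q/(πD²) = 4·0.118/(π·0.316²) = 1.505 m/s
Re = VD/ν = 1.505·0.316/1.01×10^-6 = 4.71×10^5 → turbulent
ε/D = 0.42/316 = 0.00133
Swamee-Jain: f = 0.02171
h_f = f(L/D)V²/(2g) = 0.02171·(675/0.316)·1.505²/(2·9.81) = 5.351 m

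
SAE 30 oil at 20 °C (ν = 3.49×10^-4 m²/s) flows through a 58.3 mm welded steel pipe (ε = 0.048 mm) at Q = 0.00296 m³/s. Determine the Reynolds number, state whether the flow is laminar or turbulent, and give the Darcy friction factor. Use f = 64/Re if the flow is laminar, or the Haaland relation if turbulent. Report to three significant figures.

Re ≈ 185; laminar; f = 64/Re ≈ 0.346

V = 4Q/(πD²) = 1.109 m/s
Re = VD/ν = 1.109·0.0583/3.49×10^-4 = 185
Re < 2300 → laminar → f = 64/Re = 0.3455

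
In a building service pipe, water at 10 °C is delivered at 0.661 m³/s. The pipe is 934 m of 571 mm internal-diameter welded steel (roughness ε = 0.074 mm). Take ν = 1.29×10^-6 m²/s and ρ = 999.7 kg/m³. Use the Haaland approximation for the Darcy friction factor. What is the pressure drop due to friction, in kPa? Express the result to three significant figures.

V = 4Q/(πD²) = 4·0.661/(π·0.571²) = 2.581 m/s
Re = VD/ν = 2.581·0.571/1.29×10^-6 = 1.14×10^6 → turbulent
ε/D = 0.074/571 = 1.30×10^-4
Haaland: f = 0.01362
h_f = f(L/D)V²/(2g) = 0.01362·(934/0.571)·2.581²/(2·9.81) = 7.567 m
Δp = ρg·h_f = 999.7·9.81·7.567 = 74.21 kPa

Δp ≈ 74.2 kPa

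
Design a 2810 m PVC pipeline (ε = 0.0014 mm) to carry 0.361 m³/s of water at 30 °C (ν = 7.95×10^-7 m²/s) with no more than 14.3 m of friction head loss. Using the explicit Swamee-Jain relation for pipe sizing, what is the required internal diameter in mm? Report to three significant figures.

Swamee-Jain (Type III): D = 0.66·[ε^1.25·(LQ²/(gh_f))^4.75 + ν·Q^9.4·(L/(gh_f))^5.2]^0.04
LQ²/(gh_f) = 2.610; L/(gh_f) = 20.03
Term 1 = ε^1.25·(…)^4.75 = 4.59×10^-6; Term 2 = ν·Q^9.4·(…)^5.2 = 3.23×10^-4
D = 0.66·(4.59×10^-6 + 3.23×10^-4)^0.04 = 0.4788 m = 479 mm
Check: V = 2.00 m/s, Re = 1.21×10^6, f = 0.01133, h_f = 13.6 m ≈ 14.3 m ✓

D ≈ 479 mm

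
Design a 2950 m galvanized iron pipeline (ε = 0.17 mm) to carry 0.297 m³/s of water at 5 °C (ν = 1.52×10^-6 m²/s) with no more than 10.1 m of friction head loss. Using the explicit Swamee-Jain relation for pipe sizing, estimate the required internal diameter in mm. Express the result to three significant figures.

Swamee-Jain (Type III): D = 0.66·[ε^1.25·(LQ²/(gh_f))^4.75 + ν·Q^9.4·(L/(gh_f))^5.2]^0.04
LQ²/(gh_f) = 2.626; L/(gh_f) = 29.77
Term 1 = ε^1.25·(…)^4.75 = 0.00191; Term 2 = ν·Q^9.4·(…)^5.2 = 7.76×10^-4
D = 0.66·(0.00191 + 7.76×10^-4)^0.04 = 0.5208 m = 521 mm
Check: V = 1.39 m/s, Re = 4.78×10^5, f = 0.01663, h_f = 9.33 m ≈ 10.1 m ✓

D ≈ 521 mm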